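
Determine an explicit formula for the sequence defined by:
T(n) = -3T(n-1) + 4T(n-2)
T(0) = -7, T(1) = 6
Characteristic equation: x² + 3x - 4 = 0, which factors as (x - (1))(x - (-4)) = 0.
Roots r₁ = 1, r₂ = -4 (distinct).
General solution: T(n) = A·(1)^n + B·(-4)^n.
From T(0) = -7: A + B = -7.
From T(1) = 6: A - 4B = 6.
Solving: A = - \frac{22}{5}, B = - \frac{13}{5}.
So T(n) = - \frac{13 \left(-4\right)^{n}}{5} - \frac{22}{5}.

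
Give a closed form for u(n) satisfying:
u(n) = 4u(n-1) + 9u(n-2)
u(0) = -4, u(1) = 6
Characteristic equation: x² - 4x - 9 = 0.
Discriminant Δ = (4)² + 4·(9) = 52.
Roots r₁,₂ = (4 ± √52)/2, so r₁ = 2 + \sqrt{13}, r₂ = 2 - \sqrt{13}.
General solution: u(n) = A·r₁^n + B·r₂^n.
From the initial conditions, A + B = -4 and r₁A + r₂B = 6.
Since r₁ - r₂ = √52: A = (6 - (-4)r₂)/√52 = -2 + \frac{7 \sqrt{13}}{13}, and B = -4 - A = -2 - \frac{7 \sqrt{13}}{13}.
So u(n) = \left(-2 + \frac{7 \sqrt{13}}{13}\right)\left(2 + \sqrt{13}\right)^n + \left(-2 - \frac{7 \sqrt{13}}{13}\right)\left(2 - \sqrt{13}\right)^n.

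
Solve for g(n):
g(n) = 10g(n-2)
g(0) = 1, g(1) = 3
Characteristic equation: x² - 10 = 0.
Discriminant Δ = (0)² + 4·(10) = 40.
Roots r₁,₂ = (0 ± √40)/2, so r₁ = \sqrt{10}, r₂ = - \sqrt{10}.
General solution: g(n) = A·r₁^n + B·r₂^n.
From the initial conditions, A + B = 1 and r₁A + r₂B = 3.
Since r₁ - r₂ = √40: A = (3 - (1)r₂)/√40 = \frac{3 \sqrt{10}}{20} + \frac{1}{2}, and B = 1 - A = \frac{1}{2} - \frac{3 \sqrt{10}}{20}.
So g(n) = \left(\frac{3 \sqrt{10}}{20} + \frac{1}{2}\right)\left(\sqrt{10}\right)^n + \left(\frac{1}{2} - \frac{3 \sqrt{10}}{20}\right)\left(- \sqrt{10}\right)^n.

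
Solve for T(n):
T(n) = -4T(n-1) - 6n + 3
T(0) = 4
First-order linear with linear forcing.
Homogeneous solution: T_h(n) = A·(-4)^n.
Try particular T_p(n) = pn + q. Substituting:
  pn + q = -4(p(n-1) + q) - 6n + 3.
Matching the n-coefficient: p = -4p - 6 ⇒ p = - \frac{6}{5}.
Matching constants: q = 4p - 4q + 3 ⇒ q = - \frac{9}{25}.
General: T(n) = A·(-4)^n - \frac{6 n}{5} - \frac{9}{25}.
Apply T(0) = 4: A - \frac{9}{25} = 4 ⇒ A = \frac{109}{25}.
So T(n) = \frac{109 \left(-4\right)^{n}}{25} - \frac{6 n}{5} - \frac{9}{25}.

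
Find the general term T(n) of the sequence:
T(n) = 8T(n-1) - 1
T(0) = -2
First-order linear non-homogeneous.
Homogeneous solution: T_h(n) = A·(8)^n.
Try constant particular solution T_p = K: K = 8K - 1 ⇒ K = \frac{1}{7}.
General: T(n) = A·(8)^n + \frac{1}{7}.
Apply T(0) = -2: A + \frac{1}{7} = -2 ⇒ A = - \frac{15}{7}.
So T(n) = \frac{1}{7} - \frac{15 \cdot 8^{n}}{7}.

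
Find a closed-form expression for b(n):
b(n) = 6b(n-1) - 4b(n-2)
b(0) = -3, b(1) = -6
Characteristic equation: x² - 6x + 4 = 0.
Discriminant Δ = (6)² + 4·(-4) = 20.
Roots r₁,₂ = (6 ± √20)/2, so r₁ = \sqrt{5} + 3, r₂ = 3 - \sqrt{5}.
General solution: b(n) = A·r₁^n + B·r₂^n.
From the initial conditions, A + B = -3 and r₁A + r₂B = -6.
Since r₁ - r₂ = √20: A = (-6 - (-3)r₂)/√20 = - \frac{3}{2} + \frac{3 \sqrt{5}}{10}, and B = -3 - A = - \frac{3}{2} - \frac{3 \sqrt{5}}{10}.
So b(n) = \left(- \frac{3}{2} + \frac{3 \sqrt{5}}{10}\right)\left(\sqrt{5} + 3\right)^n + \left(- \frac{3}{2} - \frac{3 \sqrt{5}}{10}\right)\left(3 - \sqrt{5}\right)^n.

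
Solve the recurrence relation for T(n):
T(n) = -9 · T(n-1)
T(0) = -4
Pure geometric recurrence with ratio -9.
By induction T(n) = T(0) · (-9)^n = - 4 \left(-9\right)^{n}.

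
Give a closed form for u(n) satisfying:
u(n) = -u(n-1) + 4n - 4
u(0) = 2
First-order linear with linear forcing.
Homogeneous solution: u_h(n) = A·(-1)^n.
Try particular u_p(n) = pn + q. Substituting:
  pn + q = -(p(n-1) + q) + 4n - 4.
Matching the n-coefficient: p = -p + 4 ⇒ p = 2.
Matching constants: q = p - q - 4 ⇒ q = -1.
General: u(n) = A·(-1)^n + 2 n - 1.
Apply u(0) = 2: A - 1 = 2 ⇒ A = 3.
So u(n) = 3 \left(-1\right)^{n} + 2 n - 1.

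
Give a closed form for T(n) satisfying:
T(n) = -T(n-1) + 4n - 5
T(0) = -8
First-order linear with linear forcing.
Homogeneous solution: T_h(n) = A·(-1)^n.
Try particular T_p(n) = pn + q. Substituting:
  pn + q = -(p(n-1) + q) + 4n - 5.
Matching the n-coefficient: p = -p + 4 ⇒ p = 2.
Matching constants: q = p - q - 5 ⇒ q = - \frac{3}{2}.
General: T(n) = A·(-1)^n + 2 n - \frac{3}{2}.
Apply T(0) = -8: A - \frac{3}{2} = -8 ⇒ A = - \frac{13}{2}.
So T(n) = - \frac{13 \left(-1\right)^{n}}{2} + 2 n - \frac{3}{2}.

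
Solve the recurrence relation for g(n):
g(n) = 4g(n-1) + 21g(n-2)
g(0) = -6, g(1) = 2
Characteristic equation: x² - 4x - 21 = 0, which factors as (x - (7))(x - (-3)) = 0.
Roots r₁ = 7, r₂ = -3 (distinct).
General solution: g(n) = A·(7)^n + B·(-3)^n.
From g(0) = -6: A + B = -6.
From g(1) = 2: 7A - 3B = 2.
Solving: A = - \frac{8}{5}, B = - \frac{22}{5}.
So g(n) = - \frac{22 \left(-3\right)^{n}}{5} - \frac{8 \cdot 7^{n}}{5}.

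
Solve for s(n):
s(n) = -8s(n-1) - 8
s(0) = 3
First-order linear non-homogeneous.
Homogeneous solution: s_h(n) = A·(-8)^n.
Try constant particular solution s_p = K: K = -8K - 8 ⇒ K = - \frac{8}{9}.
General: s(n) = A·(-8)^n - \frac{8}{9}.
Apply s(0) = 3: A - \frac{8}{9} = 3 ⇒ A = \frac{35}{9}.
So s(n) = \frac{35 \left(-8\right)^{n}}{9} - \frac{8}{9}.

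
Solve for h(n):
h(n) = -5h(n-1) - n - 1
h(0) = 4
First-order linear with linear forcing.
Homogeneous solution: h_h(n) = A·(-5)^n.
Try particular h_p(n) = pn + q. Substituting:
  pn + q = -5(p(n-1) + q) - n - 1.
Matching the n-coefficient: p = -5p - 1 ⇒ p = - \frac{1}{6}.
Matching constants: q = 5p - 5q - 1 ⇒ q = - \frac{11}{36}.
General: h(n) = A·(-5)^n - \frac{n}{6} - \frac{11}{36}.
Apply h(0) = 4: A - \frac{11}{36} = 4 ⇒ A = \frac{155}{36}.
So h(n) = \frac{155 \left(-5\right)^{n}}{36} - \frac{n}{6} - \frac{11}{36}.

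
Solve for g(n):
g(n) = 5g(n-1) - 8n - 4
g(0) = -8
First-order linear with linear forcing.
Homogeneous solution: g_h(n) = A·(5)^n.
Try particular g_p(n) = pn + q. Substituting:
  pn + q = 5(p(n-1) + q) - 8n - 4.
Matching the n-coefficient: p = 5p - 8 ⇒ p = 2.
Matching constants: q = -5p + 5q - 4 ⇒ q = \frac{7}{2}.
General: g(n) = A·(5)^n + 2 n + \frac{7}{2}.
Apply g(0) = -8: A + \frac{7}{2} = -8 ⇒ A = - \frac{23}{2}.
So g(n) = - \frac{23 \cdot 5^{n}}{2} + 2 n + \frac{7}{2}.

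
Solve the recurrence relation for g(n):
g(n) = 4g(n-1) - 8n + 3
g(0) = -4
First-order linear with linear forcing.
Homogeneous solution: g_h(n) = A·(4)^n.
Try particular g_p(n) = pn + q. Substituting:
  pn + q = 4(p(n-1) + q) - 8n + 3.
Matching the n-coefficient: p = 4p - 8 ⇒ p = \frac{8}{3}.
Matching constants: q = -4p + 4q + 3 ⇒ q = \frac{23}{9}.
General: g(n) = A·(4)^n + \frac{8 n}{3} + \frac{23}{9}.
Apply g(0) = -4: A + \frac{23}{9} = -4 ⇒ A = - \frac{59}{9}.
So g(n) = - \frac{59 \cdot 4^{n}}{9} + \frac{8 n}{3} + \frac{23}{9}.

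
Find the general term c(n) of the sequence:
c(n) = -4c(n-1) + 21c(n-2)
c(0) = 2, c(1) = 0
Characteristic equation: x² + 4x - 21 = 0, which factors as (x - (3))(x - (-7)) = 0.
Roots r₁ = 3, r₂ = -7 (distinct).
General solution: c(n) = A·(3)^n + B·(-7)^n.
From c(0) = 2: A + B = 2.
From c(1) = 0: 3A - 7B = 0.
Solving: A = \frac{7}{5}, B = \frac{3}{5}.
So c(n) = \frac{3 \left(-7\right)^{n}}{5} + \frac{7 \cdot 3^{n}}{5}.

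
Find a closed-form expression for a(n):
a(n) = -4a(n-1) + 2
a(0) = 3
First-order linear non-homogeneous.
Homogeneous solution: a_h(n) = A·(-4)^n.
Try constant particular solution a_p = K: K = -4K + 2 ⇒ K = \frac{2}{5}.
General: a(n) = A·(-4)^n + \frac{2}{5}.
Apply a(0) = 3: A + \frac{2}{5} = 3 ⇒ A = \frac{13}{5}.
So a(n) = \frac{13 \left(-4\right)^{n}}{5} + \frac{2}{5}.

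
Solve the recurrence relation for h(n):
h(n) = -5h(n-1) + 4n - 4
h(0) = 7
First-order linear with linear forcing.
Homogeneous solution: h_h(n) = A·(-5)^n.
Try particular h_p(n) = pn + q. Substituting:
  pn + q = -5(p(n-1) + q) + 4n - 4.
Matching the n-coefficient: p = -5p + 4 ⇒ p = \frac{2}{3}.
Matching constants: q = 5p - 5q - 4 ⇒ q = - \frac{1}{9}.
General: h(n) = A·(-5)^n + \frac{2 n}{3} - \frac{1}{9}.
Apply h(0) = 7: A - \frac{1}{9} = 7 ⇒ A = \frac{64}{9}.
So h(n) = \frac{64 \left(-5\right)^{n}}{9} + \frac{2 n}{3} - \frac{1}{9}.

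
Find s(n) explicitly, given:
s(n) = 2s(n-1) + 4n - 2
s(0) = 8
First-order linear with linear forcing.
Homogeneous solution: s_h(n) = A·(2)^n.
Try particular s_p(n) = pn + q. Substituting:
  pn + q = 2(p(n-1) + q) + 4n - 2.
Matching the n-coefficient: p = 2p + 4 ⇒ p = -4.
Matching constants: q = -2p + 2q - 2 ⇒ q = -6.
General: s(n) = A·(2)^n - 4 n - 6.
Apply s(0) = 8: A - 6 = 8 ⇒ A = 14.
So s(n) = 14 \cdot 2^{n} - 4 n - 6.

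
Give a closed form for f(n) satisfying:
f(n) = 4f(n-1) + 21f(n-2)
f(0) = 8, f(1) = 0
Characteristic equation: x² - 4x - 21 = 0, which factors as (x - (7))(x - (-3)) = 0.
Roots r₁ = 7, r₂ = -3 (distinct).
General solution: f(n) = A·(7)^n + B·(-3)^n.
From f(0) = 8: A + B = 8.
From f(1) = 0: 7A - 3B = 0.
Solving: A = \frac{12}{5}, B = \frac{28}{5}.
So f(n) = \frac{28 \left(-3\right)^{n}}{5} + \frac{12 \cdot 7^{n}}{5}.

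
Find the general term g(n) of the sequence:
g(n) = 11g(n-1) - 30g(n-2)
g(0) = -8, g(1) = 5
Characteristic equation: x² - 11x + 30 = 0, which factors as (x - (6))(x - (5)) = 0.
Roots r₁ = 6, r₂ = 5 (distinct).
General solution: g(n) = A·(6)^n + B·(5)^n.
From g(0) = -8: A + B = -8.
From g(1) = 5: 6A + 5B = 5.
Solving: A = 45, B = -53.
So g(n) = - 53 \cdot 5^{n} + 45 \cdot 6^{n}.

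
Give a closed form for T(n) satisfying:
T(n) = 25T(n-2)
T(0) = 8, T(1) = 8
Characteristic equation: x² - 25 = 0, which factors as (x - (5))(x - (-5)) = 0.
Roots r₁ = 5, r₂ = -5 (distinct).
General solution: T(n) = A·(5)^n + B·(-5)^n.
From T(0) = 8: A + B = 8.
From T(1) = 8: 5A - 5B = 8.
Solving: A = \frac{24}{5}, B = \frac{16}{5}.
So T(n) = \frac{16 \left(-5\right)^{n}}{5} + \frac{24 \cdot 5^{n}}{5}.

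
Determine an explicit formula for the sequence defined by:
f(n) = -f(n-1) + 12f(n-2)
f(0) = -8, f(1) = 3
Characteristic equation: x² + x - 12 = 0, which factors as (x - (-4))(x - (3)) = 0.
Roots r₁ = -4, r₂ = 3 (distinct).
General solution: f(n) = A·(-4)^n + B·(3)^n.
From f(0) = -8: A + B = -8.
From f(1) = 3: -4A + 3B = 3.
Solving: A = - \frac{27}{7}, B = - \frac{29}{7}.
So f(n) = - \frac{27 \left(-4\right)^{n}}{7} - \frac{29 \cdot 3^{n}}{7}.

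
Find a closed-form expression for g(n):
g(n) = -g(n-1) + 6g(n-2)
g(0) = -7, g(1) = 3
Characteristic equation: x² + x - 6 = 0, which factors as (x - (2))(x - (-3)) = 0.
Roots r₁ = 2, r₂ = -3 (distinct).
General solution: g(n) = A·(2)^n + B·(-3)^n.
From g(0) = -7: A + B = -7.
From g(1) = 3: 2A - 3B = 3.
Solving: A = - \frac{18}{5}, B = - \frac{17}{5}.
So g(n) = - \frac{17 \left(-3\right)^{n}}{5} - \frac{18 \cdot 2^{n}}{5}.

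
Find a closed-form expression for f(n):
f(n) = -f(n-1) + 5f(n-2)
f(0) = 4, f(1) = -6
Characteristic equation: x² + x - 5 = 0.
Discriminant Δ = (-1)² + 4·(5) = 21.
Roots r₁,₂ = (-1 ± √21)/2, so r₁ = - \frac{1}{2} + \frac{\sqrt{21}}{2}, r₂ = - \frac{\sqrt{21}}{2} - \frac{1}{2}.
General solution: f(n) = A·r₁^n + B·r₂^n.
From the initial conditions, A + B = 4 and r₁A + r₂B = -6.
Since r₁ - r₂ = √21: A = (-6 - (4)r₂)/√21 = 2 - \frac{4 \sqrt{21}}{21}, and B = 4 - A = \frac{4 \sqrt{21}}{21} + 2.
So f(n) = \left(2 - \frac{4 \sqrt{21}}{21}\right)\left(- \frac{1}{2} + \frac{\sqrt{21}}{2}\right)^n + \left(\frac{4 \sqrt{21}}{21} + 2\right)\left(- \frac{\sqrt{21}}{2} - \frac{1}{2}\right)^n.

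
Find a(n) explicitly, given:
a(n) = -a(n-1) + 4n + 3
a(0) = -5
First-order linear with linear forcing.
Homogeneous solution: a_h(n) = A·(-1)^n.
Try particular a_p(n) = pn + q. Substituting:
  pn + q = -(p(n-1) + q) + 4n + 3.
Matching the n-coefficient: p = -p + 4 ⇒ p = 2.
Matching constants: q = p - q + 3 ⇒ q = \frac{5}{2}.
General: a(n) = A·(-1)^n + 2 n + \frac{5}{2}.
Apply a(0) = -5: A + \frac{5}{2} = -5 ⇒ A = - \frac{15}{2}.
So a(n) = - \frac{15 \left(-1\right)^{n}}{2} + 2 n + \frac{5}{2}.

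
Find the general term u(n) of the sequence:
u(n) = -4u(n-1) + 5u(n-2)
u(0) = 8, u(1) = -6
Characteristic equation: x² + 4x - 5 = 0, which factors as (x - (-5))(x - (1)) = 0.
Roots r₁ = -5, r₂ = 1 (distinct).
General solution: u(n) = A·(-5)^n + B·(1)^n.
From u(0) = 8: A + B = 8.
From u(1) = -6: -5A + B = -6.
Solving: A = \frac{7}{3}, B = \frac{17}{3}.
So u(n) = \frac{7 \left(-5\right)^{n}}{3} + \frac{17}{3}.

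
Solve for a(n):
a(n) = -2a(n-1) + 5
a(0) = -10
First-order linear non-homogeneous.
Homogeneous solution: a_h(n) = A·(-2)^n.
Try constant particular solution a_p = K: K = -2K + 5 ⇒ K = \frac{5}{3}.
General: a(n) = A·(-2)^n + \frac{5}{3}.
Apply a(0) = -10: A + \frac{5}{3} = -10 ⇒ A = - \frac{35}{3}.
So a(n) = \frac{5}{3} - \frac{35 \left(-2\right)^{n}}{3}.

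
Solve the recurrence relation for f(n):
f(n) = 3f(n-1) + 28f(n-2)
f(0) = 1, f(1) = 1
Characteristic equation: x² - 3x - 28 = 0, which factors as (x - (7))(x - (-4)) = 0.
Roots r₁ = 7, r₂ = -4 (distinct).
General solution: f(n) = A·(7)^n + B·(-4)^n.
From f(0) = 1: A + B = 1.
From f(1) = 1: 7A - 4B = 1.
Solving: A = \frac{5}{11}, B = \frac{6}{11}.
So f(n) = \frac{6 \left(-4\right)^{n}}{11} + \frac{5 \cdot 7^{n}}{11}.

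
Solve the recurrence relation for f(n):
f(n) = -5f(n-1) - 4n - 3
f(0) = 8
First-order linear with linear forcing.
Homogeneous solution: f_h(n) = A·(-5)^n.
Try particular f_p(n) = pn + q. Substituting:
  pn + q = -5(p(n-1) + q) - 4n - 3.
Matching the n-coefficient: p = -5p - 4 ⇒ p = - \frac{2}{3}.
Matching constants: q = 5p - 5q - 3 ⇒ q = - \frac{19}{18}.
General: f(n) = A·(-5)^n - \frac{2 n}{3} - \frac{19}{18}.
Apply f(0) = 8: A - \frac{19}{18} = 8 ⇒ A = \frac{163}{18}.
So f(n) = \frac{163 \left(-5\right)^{n}}{18} - \frac{2 n}{3} - \frac{19}{18}.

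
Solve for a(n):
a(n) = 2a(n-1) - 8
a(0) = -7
First-order linear non-homogeneous.
Homogeneous solution: a_h(n) = A·(2)^n.
Try constant particular solution a_p = K: K = 2K - 8 ⇒ K = 8.
General: a(n) = A·(2)^n + 8.
Apply a(0) = -7: A + 8 = -7 ⇒ A = -15.
So a(n) = 8 - 15 \cdot 2^{n}.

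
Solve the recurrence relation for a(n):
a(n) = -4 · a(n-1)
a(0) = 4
Pure geometric recurrence with ratio -4.
By induction a(n) = a(0) · (-4)^n = 4 \left(-4\right)^{n}.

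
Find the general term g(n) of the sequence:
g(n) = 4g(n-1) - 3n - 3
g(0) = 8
First-order linear with linear forcing.
Homogeneous solution: g_h(n) = A·(4)^n.
Try particular g_p(n) = pn + q. Substituting:
  pn + q = 4(p(n-1) + q) - 3n - 3.
Matching the n-coefficient: p = 4p - 3 ⇒ p = 1.
Matching constants: q = -4p + 4q - 3 ⇒ q = \frac{7}{3}.
General: g(n) = A·(4)^n + n + \frac{7}{3}.
Apply g(0) = 8: A + \frac{7}{3} = 8 ⇒ A = \frac{17}{3}.
So g(n) = \frac{17 \cdot 4^{n}}{3} + n + \frac{7}{3}.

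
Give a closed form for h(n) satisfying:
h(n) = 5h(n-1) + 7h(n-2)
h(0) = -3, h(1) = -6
Characteristic equation: x² - 5x - 7 = 0.
Discriminant Δ = (5)² + 4·(7) = 53.
Roots r₁,₂ = (5 ± √53)/2, so r₁ = \frac{5}{2} + \frac{\sqrt{53}}{2}, r₂ = \frac{5}{2} - \frac{\sqrt{53}}{2}.
General solution: h(n) = A·r₁^n + B·r₂^n.
From the initial conditions, A + B = -3 and r₁A + r₂B = -6.
Since r₁ - r₂ = √53: A = (-6 - (-3)r₂)/√53 = - \frac{3}{2} + \frac{3 \sqrt{53}}{106}, and B = -3 - A = - \frac{3}{2} - \frac{3 \sqrt{53}}{106}.
So h(n) = \left(- \frac{3}{2} + \frac{3 \sqrt{53}}{106}\right)\left(\frac{5}{2} + \frac{\sqrt{53}}{2}\right)^n + \left(- \frac{3}{2} - \frac{3 \sqrt{53}}{106}\right)\left(\frac{5}{2} - \frac{\sqrt{53}}{2}\right)^n.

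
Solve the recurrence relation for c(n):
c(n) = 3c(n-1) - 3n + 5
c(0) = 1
First-order linear with linear forcing.
Homogeneous solution: c_h(n) = A·(3)^n.
Try particular c_p(n) = pn + q. Substituting:
  pn + q = 3(p(n-1) + q) - 3n + 5.
Matching the n-coefficient: p = 3p - 3 ⇒ p = \frac{3}{2}.
Matching constants: q = -3p + 3q + 5 ⇒ q = - \frac{1}{4}.
General: c(n) = A·(3)^n + \frac{3 n}{2} - \frac{1}{4}.
Apply c(0) = 1: A - \frac{1}{4} = 1 ⇒ A = \frac{5}{4}.
So c(n) = \frac{5 \cdot 3^{n}}{4} + \frac{3 n}{2} - \frac{1}{4}.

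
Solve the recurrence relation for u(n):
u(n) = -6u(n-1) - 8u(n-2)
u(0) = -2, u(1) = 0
Characteristic equation: x² + 6x + 8 = 0, which factors as (x - (-2))(x - (-4)) = 0.
Roots r₁ = -2, r₂ = -4 (distinct).
General solution: u(n) = A·(-2)^n + B·(-4)^n.
From u(0) = -2: A + B = -2.
From u(1) = 0: -2A - 4B = 0.
Solving: A = -4, B = 2.
So u(n) = - 4 \left(-2\right)^{n} + 2 \left(-4\right)^{n}.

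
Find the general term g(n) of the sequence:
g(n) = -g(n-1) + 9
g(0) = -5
First-order linear non-homogeneous.
Homogeneous solution: g_h(n) = A·(-1)^n.
Try constant particular solution g_p = K: K = -K + 9 ⇒ K = \frac{9}{2}.
General: g(n) = A·(-1)^n + \frac{9}{2}.
Apply g(0) = -5: A + \frac{9}{2} = -5 ⇒ A = - \frac{19}{2}.
So g(n) = \frac{9}{2} - \frac{19 \left(-1\right)^{n}}{2}.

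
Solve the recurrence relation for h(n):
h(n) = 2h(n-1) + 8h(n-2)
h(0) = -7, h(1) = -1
Characteristic equation: x² - 2x - 8 = 0, which factors as (x - (4))(x - (-2)) = 0.
Roots r₁ = 4, r₂ = -2 (distinct).
General solution: h(n) = A·(4)^n + B·(-2)^n.
From h(0) = -7: A + B = -7.
From h(1) = -1: 4A - 2B = -1.
Solving: A = - \frac{5}{2}, B = - \frac{9}{2}.
So h(n) = - \frac{9 \left(-2\right)^{n}}{2} - \frac{5 \cdot 4^{n}}{2}.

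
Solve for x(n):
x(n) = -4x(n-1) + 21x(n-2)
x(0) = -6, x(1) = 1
Characteristic equation: x² + 4x - 21 = 0, which factors as (x - (-7))(x - (3)) = 0.
Roots r₁ = -7, r₂ = 3 (distinct).
General solution: x(n) = A·(-7)^n + B·(3)^n.
From x(0) = -6: A + B = -6.
From x(1) = 1: -7A + 3B = 1.
Solving: A = - \frac{19}{10}, B = - \frac{41}{10}.
So x(n) = - \frac{19 \left(-7\right)^{n}}{10} - \frac{41 \cdot 3^{n}}{10}.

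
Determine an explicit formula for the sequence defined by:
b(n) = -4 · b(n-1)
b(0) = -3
Pure geometric recurrence with ratio -4.
By induction b(n) = b(0) · (-4)^n = - 3 \left(-4\right)^{n}.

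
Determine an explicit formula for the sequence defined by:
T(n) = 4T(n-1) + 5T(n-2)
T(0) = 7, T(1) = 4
Characteristic equation: x² - 4x - 5 = 0, which factors as (x - (-1))(x - (5)) = 0.
Roots r₁ = -1, r₂ = 5 (distinct).
General solution: T(n) = A·(-1)^n + B·(5)^n.
From T(0) = 7: A + B = 7.
From T(1) = 4: -A + 5B = 4.
Solving: A = \frac{31}{6}, B = \frac{11}{6}.
So T(n) = \frac{31 \left(-1\right)^{n}}{6} + \frac{11 \cdot 5^{n}}{6}.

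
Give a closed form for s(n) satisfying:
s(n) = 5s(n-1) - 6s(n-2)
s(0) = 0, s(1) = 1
Characteristic equation: x² - 5x + 6 = 0, which factors as (x - (2))(x - (3)) = 0.
Roots r₁ = 2, r₂ = 3 (distinct).
General solution: s(n) = A·(2)^n + B·(3)^n.
From s(0) = 0: A + B = 0.
From s(1) = 1: 2A + 3B = 1.
Solving: A = -1, B = 1.
So s(n) = - 2^{n} + 3^{n}.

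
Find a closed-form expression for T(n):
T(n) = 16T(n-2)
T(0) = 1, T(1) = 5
Characteristic equation: x² - 16 = 0, which factors as (x - (-4))(x - (4)) = 0.
Roots r₁ = -4, r₂ = 4 (distinct).
General solution: T(n) = A·(-4)^n + B·(4)^n.
From T(0) = 1: A + B = 1.
From T(1) = 5: -4A + 4B = 5.
Solving: A = - \frac{1}{8}, B = \frac{9}{8}.
So T(n) = - \frac{\left(-4\right)^{n}}{8} + \frac{9 \cdot 4^{n}}{8}.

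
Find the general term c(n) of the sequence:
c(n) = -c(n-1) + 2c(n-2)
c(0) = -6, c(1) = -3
Characteristic equation: x² + x - 2 = 0, which factors as (x - (-2))(x - (1)) = 0.
Roots r₁ = -2, r₂ = 1 (distinct).
General solution: c(n) = A·(-2)^n + B·(1)^n.
From c(0) = -6: A + B = -6.
From c(1) = -3: -2A + B = -3.
Solving: A = -1, B = -5.
So c(n) = - \left(-2\right)^{n} - 5.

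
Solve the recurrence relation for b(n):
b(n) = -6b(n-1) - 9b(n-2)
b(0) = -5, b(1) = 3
Characteristic equation: x² + 6x + 9 = 0, which is (x - (-3))².
Repeated root r = -3.
General solution: b(n) = (A + Bn)·(-3)^n.
From b(0) = -5: A = -5.
From b(1) = 3: (A + B)·(-3) = 3 ⇒ B = 4.
So b(n) = \left(4 n - 5\right) \cdot (-3)^n.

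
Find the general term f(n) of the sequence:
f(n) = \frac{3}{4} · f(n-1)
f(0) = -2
Pure geometric recurrence with ratio \frac{3}{4}.
By induction f(n) = f(0) · (\frac{3}{4})^n = - 2 \left(\frac{3}{4}\right)^{n}.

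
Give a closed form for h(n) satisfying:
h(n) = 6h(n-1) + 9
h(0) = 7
First-order linear non-homogeneous.
Homogeneous solution: h_h(n) = A·(6)^n.
Try constant particular solution h_p = K: K = 6K + 9 ⇒ K = - \frac{9}{5}.
General: h(n) = A·(6)^n - \frac{9}{5}.
Apply h(0) = 7: A - \frac{9}{5} = 7 ⇒ A = \frac{44}{5}.
So h(n) = \frac{44 \cdot 6^{n}}{5} - \frac{9}{5}.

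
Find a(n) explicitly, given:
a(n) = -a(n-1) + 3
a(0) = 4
First-order linear non-homogeneous.
Homogeneous solution: a_h(n) = A·(-1)^n.
Try constant particular solution a_p = K: K = -K + 3 ⇒ K = \frac{3}{2}.
General: a(n) = A·(-1)^n + \frac{3}{2}.
Apply a(0) = 4: A + \frac{3}{2} = 4 ⇒ A = \frac{5}{2}.
So a(n) = \frac{5 \left(-1\right)^{n}}{2} + \frac{3}{2}.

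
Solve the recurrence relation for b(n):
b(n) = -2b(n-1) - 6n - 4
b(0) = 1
First-order linear with linear forcing.
Homogeneous solution: b_h(n) = A·(-2)^n.
Try particular b_p(n) = pn + q. Substituting:
  pn + q = -2(p(n-1) + q) - 6n - 4.
Matching the n-coefficient: p = -2p - 6 ⇒ p = -2.
Matching constants: q = 2p - 2q - 4 ⇒ q = - \frac{8}{3}.
General: b(n) = A·(-2)^n - 2 n - \frac{8}{3}.
Apply b(0) = 1: A - \frac{8}{3} = 1 ⇒ A = \frac{11}{3}.
So b(n) = \frac{11 \left(-2\right)^{n}}{3} - 2 n - \frac{8}{3}.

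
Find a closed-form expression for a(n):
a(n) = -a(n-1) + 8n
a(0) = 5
First-order linear with linear forcing.
Homogeneous solution: a_h(n) = A·(-1)^n.
Try particular a_p(n) = pn + q. Substituting:
  pn + q = -(p(n-1) + q) + 8n.
Matching the n-coefficient: p = -p + 8 ⇒ p = 4.
Matching constants: q = p - q ⇒ q = 2.
General: a(n) = A·(-1)^n + 4 n + 2.
Apply a(0) = 5: A + 2 = 5 ⇒ A = 3.
So a(n) = 3 \left(-1\right)^{n} + 4 n + 2.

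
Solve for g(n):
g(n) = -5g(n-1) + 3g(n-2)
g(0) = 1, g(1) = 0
Characteristic equation: x² + 5x - 3 = 0.
Discriminant Δ = (-5)² + 4·(3) = 37.
Roots r₁,₂ = (-5 ± √37)/2, so r₁ = - \frac{5}{2} + \frac{\sqrt{37}}{2}, r₂ = - \frac{\sqrt{37}}{2} - \frac{5}{2}.
General solution: g(n) = A·r₁^n + B·r₂^n.
From the initial conditions, A + B = 1 and r₁A + r₂B = 0.
Since r₁ - r₂ = √37: A = (0 - (1)r₂)/√37 = \frac{5 \sqrt{37}}{74} + \frac{1}{2}, and B = 1 - A = \frac{1}{2} - \frac{5 \sqrt{37}}{74}.
So g(n) = \left(\frac{5 \sqrt{37}}{74} + \frac{1}{2}\right)\left(- \frac{5}{2} + \frac{\sqrt{37}}{2}\right)^n + \left(\frac{1}{2} - \frac{5 \sqrt{37}}{74}\right)\left(- \frac{\sqrt{37}}{2} - \frac{5}{2}\right)^n.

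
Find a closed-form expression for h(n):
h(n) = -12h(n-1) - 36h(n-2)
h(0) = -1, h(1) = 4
Characteristic equation: x² + 12x + 36 = 0, which is (x - (-6))².
Repeated root r = -6.
General solution: h(n) = (A + Bn)·(-6)^n.
From h(0) = -1: A = -1.
From h(1) = 4: (A + B)·(-6) = 4 ⇒ B = \frac{1}{3}.
So h(n) = \left(\frac{n}{3} - 1\right) \cdot (-6)^n.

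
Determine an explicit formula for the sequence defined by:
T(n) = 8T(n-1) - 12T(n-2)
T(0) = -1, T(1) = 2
Characteristic equation: x² - 8x + 12 = 0, which factors as (x - (2))(x - (6)) = 0.
Roots r₁ = 2, r₂ = 6 (distinct).
General solution: T(n) = A·(2)^n + B·(6)^n.
From T(0) = -1: A + B = -1.
From T(1) = 2: 2A + 6B = 2.
Solving: A = -2, B = 1.
So T(n) = - 2 \cdot 2^{n} + 6^{n}.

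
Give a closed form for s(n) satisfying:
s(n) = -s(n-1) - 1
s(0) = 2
First-order linear non-homogeneous.
Homogeneous solution: s_h(n) = A·(-1)^n.
Try constant particular solution s_p = K: K = -K - 1 ⇒ K = - \frac{1}{2}.
General: s(n) = A·(-1)^n - \frac{1}{2}.
Apply s(0) = 2: A - \frac{1}{2} = 2 ⇒ A = \frac{5}{2}.
So s(n) = \frac{5 \left(-1\right)^{n}}{2} - \frac{1}{2}.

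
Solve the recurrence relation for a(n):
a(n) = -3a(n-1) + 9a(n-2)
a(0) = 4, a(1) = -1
Characteristic equation: x² + 3x - 9 = 0.
Discriminant Δ = (-3)² + 4·(9) = 45.
Roots r₁,₂ = (-3 ± √45)/2, so r₁ = - \frac{3}{2} + \frac{3 \sqrt{5}}{2}, r₂ = - \frac{3 \sqrt{5}}{2} - \frac{3}{2}.
General solution: a(n) = A·r₁^n + B·r₂^n.
From the initial conditions, A + B = 4 and r₁A + r₂B = -1.
Since r₁ - r₂ = √45: A = (-1 - (4)r₂)/√45 = \frac{\sqrt{5}}{3} + 2, and B = 4 - A = 2 - \frac{\sqrt{5}}{3}.
So a(n) = \left(\frac{\sqrt{5}}{3} + 2\right)\left(- \frac{3}{2} + \frac{3 \sqrt{5}}{2}\right)^n + \left(2 - \frac{\sqrt{5}}{3}\right)\left(- \frac{3 \sqrt{5}}{2} - \frac{3}{2}\right)^n.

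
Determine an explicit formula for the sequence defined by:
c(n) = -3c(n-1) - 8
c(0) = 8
First-order linear non-homogeneous.
Homogeneous solution: c_h(n) = A·(-3)^n.
Try constant particular solution c_p = K: K = -3K - 8 ⇒ K = -2.
General: c(n) = A·(-3)^n - 2.
Apply c(0) = 8: A - 2 = 8 ⇒ A = 10.
So c(n) = 10 \left(-3\right)^{n} - 2.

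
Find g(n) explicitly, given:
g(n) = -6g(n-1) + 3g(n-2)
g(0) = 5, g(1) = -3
Characteristic equation: x² + 6x - 3 = 0.
Discriminant Δ = (-6)² + 4·(3) = 48.
Roots r₁,₂ = (-6 ± √48)/2, so r₁ = -3 + 2 \sqrt{3}, r₂ = - 2 \sqrt{3} - 3.
General solution: g(n) = A·r₁^n + B·r₂^n.
From the initial conditions, A + B = 5 and r₁A + r₂B = -3.
Since r₁ - r₂ = √48: A = (-3 - (5)r₂)/√48 = \sqrt{3} + \frac{5}{2}, and B = 5 - A = \frac{5}{2} - \sqrt{3}.
So g(n) = \left(\sqrt{3} + \frac{5}{2}\right)\left(-3 + 2 \sqrt{3}\right)^n + \left(\frac{5}{2} - \sqrt{3}\right)\left(- 2 \sqrt{3} - 3\right)^n.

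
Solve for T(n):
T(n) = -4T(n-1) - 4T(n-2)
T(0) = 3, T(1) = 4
Characteristic equation: x² + 4x + 4 = 0, which is (x - (-2))².
Repeated root r = -2.
General solution: T(n) = (A + Bn)·(-2)^n.
From T(0) = 3: A = 3.
From T(1) = 4: (A + B)·(-2) = 4 ⇒ B = -5.
So T(n) = \left(3 - 5 n\right) \cdot (-2)^n.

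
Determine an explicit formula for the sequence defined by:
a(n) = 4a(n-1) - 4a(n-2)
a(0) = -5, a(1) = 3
Characteristic equation: x² - 4x + 4 = 0, which is (x - (2))².
Repeated root r = 2.
General solution: a(n) = (A + Bn)·(2)^n.
From a(0) = -5: A = -5.
From a(1) = 3: (A + B)·(2) = 3 ⇒ B = \frac{13}{2}.
So a(n) = \left(\frac{13 n}{2} - 5\right) \cdot (2)^n.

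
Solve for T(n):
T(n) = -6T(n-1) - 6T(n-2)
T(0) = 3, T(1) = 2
Characteristic equation: x² + 6x + 6 = 0.
Discriminant Δ = (-6)² + 4·(-6) = 12.
Roots r₁,₂ = (-6 ± √12)/2, so r₁ = -3 + \sqrt{3}, r₂ = -3 - \sqrt{3}.
General solution: T(n) = A·r₁^n + B·r₂^n.
From the initial conditions, A + B = 3 and r₁A + r₂B = 2.
Since r₁ - r₂ = √12: A = (2 - (3)r₂)/√12 = \frac{3}{2} + \frac{11 \sqrt{3}}{6}, and B = 3 - A = \frac{3}{2} - \frac{11 \sqrt{3}}{6}.
So T(n) = \left(\frac{3}{2} + \frac{11 \sqrt{3}}{6}\right)\left(-3 + \sqrt{3}\right)^n + \left(\frac{3}{2} - \frac{11 \sqrt{3}}{6}\right)\left(-3 - \sqrt{3}\right)^n.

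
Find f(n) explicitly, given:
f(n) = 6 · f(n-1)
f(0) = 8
Pure geometric recurrence with ratio 6.
By induction f(n) = f(0) · (6)^n = 8 \cdot 6^{n}.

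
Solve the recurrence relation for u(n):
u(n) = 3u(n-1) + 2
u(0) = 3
First-order linear non-homogeneous.
Homogeneous solution: u_h(n) = A·(3)^n.
Try constant particular solution u_p = K: K = 3K + 2 ⇒ K = -1.
General: u(n) = A·(3)^n - 1.
Apply u(0) = 3: A - 1 = 3 ⇒ A = 4.
So u(n) = 4 \cdot 3^{n} - 1.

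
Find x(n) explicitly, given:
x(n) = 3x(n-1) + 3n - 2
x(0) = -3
First-order linear with linear forcing.
Homogeneous solution: x_h(n) = A·(3)^n.
Try particular x_p(n) = pn + q. Substituting:
  pn + q = 3(p(n-1) + q) + 3n - 2.
Matching the n-coefficient: p = 3p + 3 ⇒ p = - \frac{3}{2}.
Matching constants: q = -3p + 3q - 2 ⇒ q = - \frac{5}{4}.
General: x(n) = A·(3)^n - \frac{3 n}{2} - \frac{5}{4}.
Apply x(0) = -3: A - \frac{5}{4} = -3 ⇒ A = - \frac{7}{4}.
So x(n) = - \frac{7 \cdot 3^{n}}{4} - \frac{3 n}{2} - \frac{5}{4}.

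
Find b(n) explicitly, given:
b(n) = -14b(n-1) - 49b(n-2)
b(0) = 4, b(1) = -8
Characteristic equation: x² + 14x + 49 = 0, which is (x - (-7))².
Repeated root r = -7.
General solution: b(n) = (A + Bn)·(-7)^n.
From b(0) = 4: A = 4.
From b(1) = -8: (A + B)·(-7) = -8 ⇒ B = - \frac{20}{7}.
So b(n) = \left(4 - \frac{20 n}{7}\right) \cdot (-7)^n.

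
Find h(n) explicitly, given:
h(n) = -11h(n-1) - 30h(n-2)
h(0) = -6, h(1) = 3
Characteristic equation: x² + 11x + 30 = 0, which factors as (x - (-5))(x - (-6)) = 0.
Roots r₁ = -5, r₂ = -6 (distinct).
General solution: h(n) = A·(-5)^n + B·(-6)^n.
From h(0) = -6: A + B = -6.
From h(1) = 3: -5A - 6B = 3.
Solving: A = -33, B = 27.
So h(n) = - 33 \left(-5\right)^{n} + 27 \left(-6\right)^{n}.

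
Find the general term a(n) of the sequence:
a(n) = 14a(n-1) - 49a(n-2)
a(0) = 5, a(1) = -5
Characteristic equation: x² - 14x + 49 = 0, which is (x - (7))².
Repeated root r = 7.
General solution: a(n) = (A + Bn)·(7)^n.
From a(0) = 5: A = 5.
From a(1) = -5: (A + B)·(7) = -5 ⇒ B = - \frac{40}{7}.
So a(n) = \left(5 - \frac{40 n}{7}\right) \cdot (7)^n.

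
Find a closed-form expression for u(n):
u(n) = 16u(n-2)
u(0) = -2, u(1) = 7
Characteristic equation: x² - 16 = 0, which factors as (x - (4))(x - (-4)) = 0.
Roots r₁ = 4, r₂ = -4 (distinct).
General solution: u(n) = A·(4)^n + B·(-4)^n.
From u(0) = -2: A + B = -2.
From u(1) = 7: 4A - 4B = 7.
Solving: A = - \frac{1}{8}, B = - \frac{15}{8}.
So u(n) = - \frac{15 \left(-4\right)^{n}}{8} - \frac{4^{n}}{8}.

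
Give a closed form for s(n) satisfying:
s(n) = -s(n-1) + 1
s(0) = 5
First-order linear non-homogeneous.
Homogeneous solution: s_h(n) = A·(-1)^n.
Try constant particular solution s_p = K: K = -K + 1 ⇒ K = \frac{1}{2}.
General: s(n) = A·(-1)^n + \frac{1}{2}.
Apply s(0) = 5: A + \frac{1}{2} = 5 ⇒ A = \frac{9}{2}.
So s(n) = \frac{9 \left(-1\right)^{n}}{2} + \frac{1}{2}.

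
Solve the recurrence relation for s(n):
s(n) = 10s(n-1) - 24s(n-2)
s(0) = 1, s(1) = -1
Characteristic equation: x² - 10x + 24 = 0, which factors as (x - (4))(x - (6)) = 0.
Roots r₁ = 4, r₂ = 6 (distinct).
General solution: s(n) = A·(4)^n + B·(6)^n.
From s(0) = 1: A + B = 1.
From s(1) = -1: 4A + 6B = -1.
Solving: A = \frac{7}{2}, B = - \frac{5}{2}.
So s(n) = \frac{7 \cdot 4^{n}}{2} - \frac{5 \cdot 6^{n}}{2}.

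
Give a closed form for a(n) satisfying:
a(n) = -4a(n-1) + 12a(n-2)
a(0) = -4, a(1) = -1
Characteristic equation: x² + 4x - 12 = 0, which factors as (x - (2))(x - (-6)) = 0.
Roots r₁ = 2, r₂ = -6 (distinct).
General solution: a(n) = A·(2)^n + B·(-6)^n.
From a(0) = -4: A + B = -4.
From a(1) = -1: 2A - 6B = -1.
Solving: A = - \frac{25}{8}, B = - \frac{7}{8}.
So a(n) = - \frac{7 \left(-6\right)^{n}}{8} - \frac{25 \cdot 2^{n}}{8}.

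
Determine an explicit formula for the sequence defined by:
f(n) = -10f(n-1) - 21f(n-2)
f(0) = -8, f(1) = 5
Characteristic equation: x² + 10x + 21 = 0, which factors as (x - (-3))(x - (-7)) = 0.
Roots r₁ = -3, r₂ = -7 (distinct).
General solution: f(n) = A·(-3)^n + B·(-7)^n.
From f(0) = -8: A + B = -8.
From f(1) = 5: -3A - 7B = 5.
Solving: A = - \frac{51}{4}, B = \frac{19}{4}.
So f(n) = - \frac{51 \left(-3\right)^{n}}{4} + \frac{19 \left(-7\right)^{n}}{4}.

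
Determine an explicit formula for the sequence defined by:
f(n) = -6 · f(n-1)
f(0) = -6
Pure geometric recurrence with ratio -6.
By induction f(n) = f(0) · (-6)^n = - 6 \left(-6\right)^{n}.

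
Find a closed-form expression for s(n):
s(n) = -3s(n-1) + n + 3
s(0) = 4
First-order linear with linear forcing.
Homogeneous solution: s_h(n) = A·(-3)^n.
Try particular s_p(n) = pn + q. Substituting:
  pn + q = -3(p(n-1) + q) + n + 3.
Matching the n-coefficient: p = -3p + 1 ⇒ p = \frac{1}{4}.
Matching constants: q = 3p - 3q + 3 ⇒ q = \frac{15}{16}.
General: s(n) = A·(-3)^n + \frac{n}{4} + \frac{15}{16}.
Apply s(0) = 4: A + \frac{15}{16} = 4 ⇒ A = \frac{49}{16}.
So s(n) = \frac{49 \left(-3\right)^{n}}{16} + \frac{n}{4} + \frac{15}{16}.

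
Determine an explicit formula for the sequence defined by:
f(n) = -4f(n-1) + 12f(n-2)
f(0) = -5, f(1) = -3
Characteristic equation: x² + 4x - 12 = 0, which factors as (x - (-6))(x - (2)) = 0.
Roots r₁ = -6, r₂ = 2 (distinct).
General solution: f(n) = A·(-6)^n + B·(2)^n.
From f(0) = -5: A + B = -5.
From f(1) = -3: -6A + 2B = -3.
Solving: A = - \frac{7}{8}, B = - \frac{33}{8}.
So f(n) = - \frac{7 \left(-6\right)^{n}}{8} - \frac{33 \cdot 2^{n}}{8}.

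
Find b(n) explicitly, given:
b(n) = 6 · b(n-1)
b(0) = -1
Pure geometric recurrence with ratio 6.
By induction b(n) = b(0) · (6)^n = - 6^{n}.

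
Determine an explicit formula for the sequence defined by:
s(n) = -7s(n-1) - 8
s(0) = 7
First-order linear non-homogeneous.
Homogeneous solution: s_h(n) = A·(-7)^n.
Try constant particular solution s_p = K: K = -7K - 8 ⇒ K = -1.
General: s(n) = A·(-7)^n - 1.
Apply s(0) = 7: A - 1 = 7 ⇒ A = 8.
So s(n) = 8 \left(-7\right)^{n} - 1.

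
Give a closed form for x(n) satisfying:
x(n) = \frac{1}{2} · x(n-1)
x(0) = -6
Pure geometric recurrence with ratio \frac{1}{2}.
By induction x(n) = x(0) · (\frac{1}{2})^n = - 6 \cdot 2^{- n}.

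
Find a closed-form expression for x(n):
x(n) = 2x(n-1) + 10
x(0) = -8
First-order linear non-homogeneous.
Homogeneous solution: x_h(n) = A·(2)^n.
Try constant particular solution x_p = K: K = 2K + 10 ⇒ K = -10.
General: x(n) = A·(2)^n - 10.
Apply x(0) = -8: A - 10 = -8 ⇒ A = 2.
So x(n) = 2 \cdot 2^{n} - 10.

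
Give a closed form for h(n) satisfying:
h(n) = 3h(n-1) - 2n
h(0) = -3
First-order linear with linear forcing.
Homogeneous solution: h_h(n) = A·(3)^n.
Try particular h_p(n) = pn + q. Substituting:
  pn + q = 3(p(n-1) + q) - 2n.
Matching the n-coefficient: p = 3p - 2 ⇒ p = 1.
Matching constants: q = -3p + 3q ⇒ q = \frac{3}{2}.
General: h(n) = A·(3)^n + n + \frac{3}{2}.
Apply h(0) = -3: A + \frac{3}{2} = -3 ⇒ A = - \frac{9}{2}.
So h(n) = - \frac{9 \cdot 3^{n}}{2} + n + \frac{3}{2}.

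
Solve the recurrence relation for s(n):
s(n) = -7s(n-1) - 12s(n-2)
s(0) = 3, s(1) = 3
Characteristic equation: x² + 7x + 12 = 0, which factors as (x - (-4))(x - (-3)) = 0.
Roots r₁ = -4, r₂ = -3 (distinct).
General solution: s(n) = A·(-4)^n + B·(-3)^n.
From s(0) = 3: A + B = 3.
From s(1) = 3: -4A - 3B = 3.
Solving: A = -12, B = 15.
So s(n) = 15 \left(-3\right)^{n} - 12 \left(-4\right)^{n}.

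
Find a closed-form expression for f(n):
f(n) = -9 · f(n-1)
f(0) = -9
Pure geometric recurrence with ratio -9.
By induction f(n) = f(0) · (-9)^n = - 9 \left(-9\right)^{n}.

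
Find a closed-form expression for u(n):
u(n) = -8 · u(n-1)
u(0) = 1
Pure geometric recurrence with ratio -8.
By induction u(n) = u(0) · (-8)^n = \left(-8\right)^{n}.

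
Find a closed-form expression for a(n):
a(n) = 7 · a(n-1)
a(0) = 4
Pure geometric recurrence with ratio 7.
By induction a(n) = a(0) · (7)^n = 4 \cdot 7^{n}.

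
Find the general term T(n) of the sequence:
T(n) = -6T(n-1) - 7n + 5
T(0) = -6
First-order linear with linear forcing.
Homogeneous solution: T_h(n) = A·(-6)^n.
Try particular T_p(n) = pn + q. Substituting:
  pn + q = -6(p(n-1) + q) - 7n + 5.
Matching the n-coefficient: p = -6p - 7 ⇒ p = -1.
Matching constants: q = 6p - 6q + 5 ⇒ q = - \frac{1}{7}.
General: T(n) = A·(-6)^n - n - \frac{1}{7}.
Apply T(0) = -6: A - \frac{1}{7} = -6 ⇒ A = - \frac{41}{7}.
So T(n) = - \frac{41 \left(-6\right)^{n}}{7} - n - \frac{1}{7}.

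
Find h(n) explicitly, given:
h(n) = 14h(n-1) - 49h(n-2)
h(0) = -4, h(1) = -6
Characteristic equation: x² - 14x + 49 = 0, which is (x - (7))².
Repeated root r = 7.
General solution: h(n) = (A + Bn)·(7)^n.
From h(0) = -4: A = -4.
From h(1) = -6: (A + B)·(7) = -6 ⇒ B = \frac{22}{7}.
So h(n) = \left(\frac{22 n}{7} - 4\right) \cdot (7)^n.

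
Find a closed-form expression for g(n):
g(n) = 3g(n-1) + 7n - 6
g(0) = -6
First-order linear with linear forcing.
Homogeneous solution: g_h(n) = A·(3)^n.
Try particular g_p(n) = pn + q. Substituting:
  pn + q = 3(p(n-1) + q) + 7n - 6.
Matching the n-coefficient: p = 3p + 7 ⇒ p = - \frac{7}{2}.
Matching constants: q = -3p + 3q - 6 ⇒ q = - \frac{9}{4}.
General: g(n) = A·(3)^n - \frac{7 n}{2} - \frac{9}{4}.
Apply g(0) = -6: A - \frac{9}{4} = -6 ⇒ A = - \frac{15}{4}.
So g(n) = - \frac{15 \cdot 3^{n}}{4} - \frac{7 n}{2} - \frac{9}{4}.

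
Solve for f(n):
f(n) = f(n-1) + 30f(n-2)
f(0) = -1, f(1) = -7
Characteristic equation: x² - x - 30 = 0, which factors as (x - (6))(x - (-5)) = 0.
Roots r₁ = 6, r₂ = -5 (distinct).
General solution: f(n) = A·(6)^n + B·(-5)^n.
From f(0) = -1: A + B = -1.
From f(1) = -7: 6A - 5B = -7.
Solving: A = - \frac{12}{11}, B = \frac{1}{11}.
So f(n) = \frac{\left(-5\right)^{n}}{11} - \frac{12 \cdot 6^{n}}{11}.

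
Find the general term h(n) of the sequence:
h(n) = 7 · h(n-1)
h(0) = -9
Pure geometric recurrence with ratio 7.
By induction h(n) = h(0) · (7)^n = - 9 \cdot 7^{n}.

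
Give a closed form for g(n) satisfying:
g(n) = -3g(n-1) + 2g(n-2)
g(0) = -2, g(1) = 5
Characteristic equation: x² + 3x - 2 = 0.
Discriminant Δ = (-3)² + 4·(2) = 17.
Roots r₁,₂ = (-3 ± √17)/2, so r₁ = - \frac{3}{2} + \frac{\sqrt{17}}{2}, r₂ = - \frac{\sqrt{17}}{2} - \frac{3}{2}.
General solution: g(n) = A·r₁^n + B·r₂^n.
From the initial conditions, A + B = -2 and r₁A + r₂B = 5.
Since r₁ - r₂ = √17: A = (5 - (-2)r₂)/√17 = -1 + \frac{2 \sqrt{17}}{17}, and B = -2 - A = -1 - \frac{2 \sqrt{17}}{17}.
So g(n) = \left(-1 + \frac{2 \sqrt{17}}{17}\right)\left(- \frac{3}{2} + \frac{\sqrt{17}}{2}\right)^n + \left(-1 - \frac{2 \sqrt{17}}{17}\right)\left(- \frac{\sqrt{17}}{2} - \frac{3}{2}\right)^n.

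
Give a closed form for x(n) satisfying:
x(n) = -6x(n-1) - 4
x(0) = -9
First-order linear non-homogeneous.
Homogeneous solution: x_h(n) = A·(-6)^n.
Try constant particular solution x_p = K: K = -6K - 4 ⇒ K = - \frac{4}{7}.
General: x(n) = A·(-6)^n - \frac{4}{7}.
Apply x(0) = -9: A - \frac{4}{7} = -9 ⇒ A = - \frac{59}{7}.
So x(n) = - \frac{59 \left(-6\right)^{n}}{7} - \frac{4}{7}.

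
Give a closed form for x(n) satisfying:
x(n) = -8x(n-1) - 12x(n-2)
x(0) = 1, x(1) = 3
Characteristic equation: x² + 8x + 12 = 0, which factors as (x - (-6))(x - (-2)) = 0.
Roots r₁ = -6, r₂ = -2 (distinct).
General solution: x(n) = A·(-6)^n + B·(-2)^n.
From x(0) = 1: A + B = 1.
From x(1) = 3: -6A - 2B = 3.
Solving: A = - \frac{5}{4}, B = \frac{9}{4}.
So x(n) = \frac{9 \left(-2\right)^{n}}{4} - \frac{5 \left(-6\right)^{n}}{4}.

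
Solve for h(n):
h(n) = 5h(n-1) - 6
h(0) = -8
First-order linear non-homogeneous.
Homogeneous solution: h_h(n) = A·(5)^n.
Try constant particular solution h_p = K: K = 5K - 6 ⇒ K = \frac{3}{2}.
General: h(n) = A·(5)^n + \frac{3}{2}.
Apply h(0) = -8: A + \frac{3}{2} = -8 ⇒ A = - \frac{19}{2}.
So h(n) = \frac{3}{2} - \frac{19 \cdot 5^{n}}{2}.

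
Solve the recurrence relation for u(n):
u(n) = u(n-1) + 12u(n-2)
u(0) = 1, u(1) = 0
Characteristic equation: x² - x - 12 = 0, which factors as (x - (-3))(x - (4)) = 0.
Roots r₁ = -3, r₂ = 4 (distinct).
General solution: u(n) = A·(-3)^n + B·(4)^n.
From u(0) = 1: A + B = 1.
From u(1) = 0: -3A + 4B = 0.
Solving: A = \frac{4}{7}, B = \frac{3}{7}.
So u(n) = \frac{4 \left(-3\right)^{n}}{7} + \frac{3 \cdot 4^{n}}{7}.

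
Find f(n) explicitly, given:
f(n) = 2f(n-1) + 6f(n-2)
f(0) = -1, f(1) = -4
Characteristic equation: x² - 2x - 6 = 0.
Discriminant Δ = (2)² + 4·(6) = 28.
Roots r₁,₂ = (2 ± √28)/2, so r₁ = 1 + \sqrt{7}, r₂ = 1 - \sqrt{7}.
General solution: f(n) = A·r₁^n + B·r₂^n.
From the initial conditions, A + B = -1 and r₁A + r₂B = -4.
Since r₁ - r₂ = √28: A = (-4 - (-1)r₂)/√28 = - \frac{3 \sqrt{7}}{14} - \frac{1}{2}, and B = -1 - A = - \frac{1}{2} + \frac{3 \sqrt{7}}{14}.
So f(n) = \left(- \frac{3 \sqrt{7}}{14} - \frac{1}{2}\right)\left(1 + \sqrt{7}\right)^n + \left(- \frac{1}{2} + \frac{3 \sqrt{7}}{14}\right)\left(1 - \sqrt{7}\right)^n.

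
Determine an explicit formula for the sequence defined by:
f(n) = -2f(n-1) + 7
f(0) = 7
First-order linear non-homogeneous.
Homogeneous solution: f_h(n) = A·(-2)^n.
Try constant particular solution f_p = K: K = -2K + 7 ⇒ K = \frac{7}{3}.
General: f(n) = A·(-2)^n + \frac{7}{3}.
Apply f(0) = 7: A + \frac{7}{3} = 7 ⇒ A = \frac{14}{3}.
So f(n) = \frac{14 \left(-2\right)^{n}}{3} + \frac{7}{3}.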